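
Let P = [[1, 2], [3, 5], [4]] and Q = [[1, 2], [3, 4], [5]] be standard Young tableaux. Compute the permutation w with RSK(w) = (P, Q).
Reverse RSK: for i = n, n-1, ..., 1, locate i in Q, remove the corresponding corner cell from P, and reverse-bump its entry up through P; the value ejected from row 1 is w(i).

So w = 4 5 1 3 2.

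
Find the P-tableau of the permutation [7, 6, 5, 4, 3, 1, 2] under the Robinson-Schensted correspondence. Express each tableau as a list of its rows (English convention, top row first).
Insert 7: appended to row 1. P = [[7]].
Insert 6: 6 bumps 7 from row 1; 7 starts row 2. P = [[6], [7]].
Insert 5: 5 bumps 6 from row 1; 6 bumps 7 from row 2; 7 starts row 3. P = [[5], [6], [7]].
Insert 4: 4 bumps 5 from row 1; 5 bumps 6 from row 2; 6 bumps 7 from row 3; 7 starts row 4. P = [[4], [5], [6], [7]].
Insert 3: 3 bumps 4 from row 1; 4 bumps 5 from row 2; 5 bumps 6 from row 3; 6 bumps 7 from row 4; 7 starts row 5. P = [[3], [4], [5], [6], [7]].
Insert 1: 1 bumps 3 from row 1; 3 bumps 4 from row 2; 4 bumps 5 from row 3; 5 bumps 6 from row 4; 6 bumps 7 from row 5; 7 starts row 6. P = [[1], [3], [4], [5], [6], [7]].
Insert 2: appended to row 1. P = [[1, 2], [3], [4], [5], [6], [7]].

So P = [[1, 2], [3], [4], [5], [6], [7]].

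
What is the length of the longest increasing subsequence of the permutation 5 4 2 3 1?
2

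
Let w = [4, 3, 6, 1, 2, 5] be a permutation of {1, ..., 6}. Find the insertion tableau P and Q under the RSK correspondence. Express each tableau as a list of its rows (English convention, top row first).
Insert each entry of the permutation into P by Schensted row insertion, recording in Q the position of each new cell.

Insert 4: appended to row 1. P = [[4]].
Insert 3: 3 bumps 4 from row 1; 4 starts row 2. P = [[3], [4]].
Insert 6: appended to row 1. P = [[3, 6], [4]].
Insert 1: 1 bumps 3 from row 1; 3 bumps 4 from row 2; 4 starts row 3. P = [[1, 6], [3], [4]].
Insert 2: 2 bumps 6 from row 1; 6 appends to row 2. P = [[1, 2], [3, 6], [4]].
Insert 5: appended to row 1. P = [[1, 2, 5], [3, 6], [4]].

So P = [[1, 2, 5], [3, 6], [4]], Q = [[1, 3, 6], [2, 5], [4]].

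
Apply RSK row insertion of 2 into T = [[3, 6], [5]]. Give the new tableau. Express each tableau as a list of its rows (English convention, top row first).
[[2, 6], [3], [5]]

In row 1, 2 replaces 3 (the leftmost entry greater than 2); 3 is bumped to row 2. In row 2, 3 replaces 5 (the leftmost entry greater than 3); 5 is bumped to row 3. 5 starts a new row 3. The new tableau is [[2, 6], [3], [5]].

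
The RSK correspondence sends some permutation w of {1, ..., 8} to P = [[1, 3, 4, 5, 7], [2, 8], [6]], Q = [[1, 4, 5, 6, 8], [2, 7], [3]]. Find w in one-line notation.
Reverse the RSK construction: for i from n down to 1, find the cell of Q containing i, remove the entry at that cell from P, and reverse-bump it up through P; the value ejected from row 1 is w(i).

Step i=8: Q has 8 at row 1, column 5; remove that cell from P, ejecting 7. So w(8) = 7. P is now [[1, 3, 4, 5], [2, 8], [6]].
Step i=7: Q has 7 at row 2, column 2; remove 8 from row 2 of P and reverse-bump: 8 enters row 1 and ejects 5. So w(7) = 5. P is now [[1, 3, 4, 8], [2], [6]].
Step i=6: Q has 6 at row 1, column 4; remove that cell from P, ejecting 8. So w(6) = 8. P is now [[1, 3, 4], [2], [6]].
Step i=5: Q has 5 at row 1, column 3; remove that cell from P, ejecting 4. So w(5) = 4. P is now [[1, 3], [2], [6]].
Step i=4: Q has 4 at row 1, column 2; remove that cell from P, ejecting 3. So w(4) = 3. P is now [[1], [2], [6]].
Step i=3: Q has 3 at row 3, column 1; remove 6 from row 3 of P and reverse-bump: 6 enters row 2 and ejects 2; 2 enters row 1 and ejects 1. So w(3) = 1. P is now [[2], [6]].
Step i=2: Q has 2 at row 2, column 1; remove 6 from row 2 of P and reverse-bump: 6 enters row 1 and ejects 2. So w(2) = 2. P is now [[6]].
Step i=1: Q has 1 at row 1, column 1; remove that cell from P, ejecting 6. So w(1) = 6. P is now [].

So w = 6 2 1 3 4 8 5 7.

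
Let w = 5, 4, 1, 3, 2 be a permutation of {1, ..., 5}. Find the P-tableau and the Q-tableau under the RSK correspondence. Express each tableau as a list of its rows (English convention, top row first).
Insert each entry of the permutation into P by Schensted row insertion, recording in Q the position of each new cell.

Insert 5: appended to row 1. P = [[5]], Q = [[1]].
Insert 4: 4 bumps 5 from row 1; 5 starts row 2. P = [[4], [5]], Q = [[1], [2]].
Insert 1: 1 bumps 4 from row 1; 4 bumps 5 from row 2; 5 starts row 3. P = [[1], [4], [5]], Q = [[1], [2], [3]].
Insert 3: appended to row 1. P = [[1, 3], [4], [5]], Q = [[1, 4], [2], [3]].
Insert 2: 2 bumps 3 from row 1; 3 bumps 4 from row 2; 4 bumps 5 from row 3; 5 starts row 4. P = [[1, 2], [3], [4], [5]], Q = [[1, 4], [2], [3], [5]].

So P = [[1, 2], [3], [4], [5]], Q = [[1, 4], [2], [3], [5]].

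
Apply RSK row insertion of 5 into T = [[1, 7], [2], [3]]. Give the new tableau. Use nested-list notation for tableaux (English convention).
[[1, 5], [2, 7], [3]]

In row 1, 5 replaces 7 (the leftmost entry greater than 5); 7 is bumped to row 2. 7 is appended to row 2. The new tableau is [[1, 5], [2, 7], [3]].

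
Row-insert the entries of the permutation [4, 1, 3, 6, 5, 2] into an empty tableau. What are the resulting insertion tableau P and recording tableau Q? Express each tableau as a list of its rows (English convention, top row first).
P = [[1, 2, 5], [3, 6], [4]], Q = [[1, 3, 4], [2, 5], [6]]

Insert each entry of the permutation into P by Schensted row insertion, recording in Q the position of each new cell.

Insert 4: appended to row 1. P = [[4]], Q = [[1]].
Insert 1: 1 bumps 4 from row 1; 4 starts row 2. P = [[1], [4]], Q = [[1], [2]].
Insert 3: appended to row 1. P = [[1, 3], [4]], Q = [[1, 3], [2]].
Insert 6: appended to row 1. P = [[1, 3, 6], [4]], Q = [[1, 3, 4], [2]].
Insert 5: 5 bumps 6 from row 1; 6 appends to row 2. P = [[1, 3, 5], [4, 6]], Q = [[1, 3, 4], [2, 5]].
Insert 2: 2 bumps 3 from row 1; 3 bumps 4 from row 2; 4 starts row 3. P = [[1, 2, 5], [3, 6], [4]], Q = [[1, 3, 4], [2, 5], [6]].

So P = [[1, 2, 5], [3, 6], [4]], Q = [[1, 3, 4], [2, 5], [6]].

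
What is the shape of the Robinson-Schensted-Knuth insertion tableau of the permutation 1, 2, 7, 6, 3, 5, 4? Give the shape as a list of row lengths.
RSK row insertion gives P = [[1, 2, 3, 4], [5], [6], [7]], which has shape [4, 1, 1, 1].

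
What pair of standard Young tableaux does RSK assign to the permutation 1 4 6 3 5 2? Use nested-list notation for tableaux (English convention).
Insert each entry of the permutation into P by Schensted row insertion, recording in Q the position of each new cell.

After inserting 1: P = [[1]].
After inserting 4: P = [[1, 4]].
After inserting 6: P = [[1, 4, 6]].
After inserting 3: P = [[1, 3, 6], [4]].
After inserting 5: P = [[1, 3, 5], [4, 6]].
After inserting 2: P = [[1, 2, 5], [3, 6], [4]].

So P = [[1, 2, 5], [3, 6], [4]], Q = [[1, 2, 3], [4, 5], [6]].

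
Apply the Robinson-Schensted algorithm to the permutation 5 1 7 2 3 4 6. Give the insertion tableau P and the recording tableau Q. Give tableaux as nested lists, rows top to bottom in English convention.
Insert each entry of the permutation into P by Schensted row insertion, recording in Q the position of each new cell.

Insert 5: appended to row 1. P = [[5]].
Insert 1: 1 bumps 5 from row 1; 5 starts row 2. P = [[1], [5]].
Insert 7: appended to row 1. P = [[1, 7], [5]].
Insert 2: 2 bumps 7 from row 1; 7 appends to row 2. P = [[1, 2], [5, 7]].
Insert 3: appended to row 1. P = [[1, 2, 3], [5, 7]].
Insert 4: appended to row 1. P = [[1, 2, 3, 4], [5, 7]].
Insert 6: appended to row 1. P = [[1, 2, 3, 4, 6], [5, 7]].

So P = [[1, 2, 3, 4, 6], [5, 7]], Q = [[1, 3, 5, 6, 7], [2, 4]].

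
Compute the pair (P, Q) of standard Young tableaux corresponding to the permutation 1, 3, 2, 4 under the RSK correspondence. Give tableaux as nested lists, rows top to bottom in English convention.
Insert each entry of the permutation into P by Schensted row insertion, recording in Q the position of each new cell.

Insert 1: appended to row 1. P = [[1]], Q = [[1]].
Insert 3: appended to row 1. P = [[1, 3]], Q = [[1, 2]].
Insert 2: 2 bumps 3 from row 1; 3 starts row 2. P = [[1, 2], [3]], Q = [[1, 2], [3]].
Insert 4: appended to row 1. P = [[1, 2, 4], [3]], Q = [[1, 2, 4], [3]].

So P = [[1, 2, 4], [3]], Q = [[1, 2, 4], [3]].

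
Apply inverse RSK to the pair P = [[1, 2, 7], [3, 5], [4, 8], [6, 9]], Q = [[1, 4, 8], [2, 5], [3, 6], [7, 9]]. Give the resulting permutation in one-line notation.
Reverse the RSK construction: for i from n down to 1, find the cell of Q containing i, remove the entry at that cell from P, and reverse-bump it up through P; the value ejected from row 1 is w(i).

Step i=9: Q has 9 at row 4, column 2; remove 9 from row 4 of P and reverse-bump: 9 enters row 3 and ejects 8; 8 enters row 2 and ejects 5; 5 enters row 1 and ejects 2. So w(9) = 2. P is now [[1, 5, 7], [3, 8], [4, 9], [6]].
Step i=8: Q has 8 at row 1, column 3; remove that cell from P, ejecting 7. So w(8) = 7. P is now [[1, 5], [3, 8], [4, 9], [6]].
Step i=7: Q has 7 at row 4, column 1; remove 6 from row 4 of P and reverse-bump: 6 enters row 3 and ejects 4; 4 enters row 2 and ejects 3; 3 enters row 1 and ejects 1. So w(7) = 1. P is now [[3, 5], [4, 8], [6, 9]].
Step i=6: Q has 6 at row 3, column 2; remove 9 from row 3 of P and reverse-bump: 9 enters row 2 and ejects 8; 8 enters row 1 and ejects 5. So w(6) = 5. P is now [[3, 8], [4, 9], [6]].
Step i=5: Q has 5 at row 2, column 2; remove 9 from row 2 of P and reverse-bump: 9 enters row 1 and ejects 8. So w(5) = 8. P is now [[3, 9], [4], [6]].
Step i=4: Q has 4 at row 1, column 2; remove that cell from P, ejecting 9. So w(4) = 9. P is now [[3], [4], [6]].
Step i=3: Q has 3 at row 3, column 1; remove 6 from row 3 of P and reverse-bump: 6 enters row 2 and ejects 4; 4 enters row 1 and ejects 3. So w(3) = 3. P is now [[4], [6]].
Step i=2: Q has 2 at row 2, column 1; remove 6 from row 2 of P and reverse-bump: 6 enters row 1 and ejects 4. So w(2) = 4. P is now [[6]].
Step i=1: Q has 1 at row 1, column 1; remove that cell from P, ejecting 6. So w(1) = 6. P is now [].

So w = 6 4 3 9 8 5 1 7 2.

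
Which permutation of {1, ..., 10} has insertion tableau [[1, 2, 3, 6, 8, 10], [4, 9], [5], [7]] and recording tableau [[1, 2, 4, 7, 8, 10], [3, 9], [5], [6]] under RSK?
Reverse the RSK construction: for i from n down to 1, find the cell of Q containing i, remove the entry at that cell from P, and reverse-bump it up through P; the value ejected from row 1 is w(i).

Step i=10: Q has 10 at row 1, column 6; remove that cell from P, ejecting 10. So w(10) = 10. P is now [[1, 2, 3, 6, 8], [4, 9], [5], [7]].
Step i=9: Q has 9 at row 2, column 2; remove 9 from row 2 of P and reverse-bump: 9 enters row 1 and ejects 8. So w(9) = 8. P is now [[1, 2, 3, 6, 9], [4], [5], [7]].
Step i=8: Q has 8 at row 1, column 5; remove that cell from P, ejecting 9. So w(8) = 9. P is now [[1, 2, 3, 6], [4], [5], [7]].
Step i=7: Q has 7 at row 1, column 4; remove that cell from P, ejecting 6. So w(7) = 6. P is now [[1, 2, 3], [4], [5], [7]].
Step i=6: Q has 6 at row 4, column 1; remove 7 from row 4 of P and reverse-bump: 7 enters row 3 and ejects 5; 5 enters row 2 and ejects 4; 4 enters row 1 and ejects 3. So w(6) = 3. P is now [[1, 2, 4], [5], [7]].
Step i=5: Q has 5 at row 3, column 1; remove 7 from row 3 of P and reverse-bump: 7 enters row 2 and ejects 5; 5 enters row 1 and ejects 4. So w(5) = 4. P is now [[1, 2, 5], [7]].
Step i=4: Q has 4 at row 1, column 3; remove that cell from P, ejecting 5. So w(4) = 5. P is now [[1, 2], [7]].
Step i=3: Q has 3 at row 2, column 1; remove 7 from row 2 of P and reverse-bump: 7 enters row 1 and ejects 2. So w(3) = 2. P is now [[1, 7]].
Step i=2: Q has 2 at row 1, column 2; remove that cell from P, ejecting 7. So w(2) = 7. P is now [[1]].
Step i=1: Q has 1 at row 1, column 1; remove that cell from P, ejecting 1. So w(1) = 1. P is now [].

So w = 1 7 2 5 4 3 6 9 8 10.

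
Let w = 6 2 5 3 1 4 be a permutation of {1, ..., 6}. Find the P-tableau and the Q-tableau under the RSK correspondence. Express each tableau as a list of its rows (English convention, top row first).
Insert each entry of the permutation into P by Schensted row insertion, recording in Q the position of each new cell.

After inserting 6: P = [[6]].
After inserting 2: P = [[2], [6]].
After inserting 5: P = [[2, 5], [6]].
After inserting 3: P = [[2, 3], [5], [6]].
After inserting 1: P = [[1, 3], [2], [5], [6]].
After inserting 4: P = [[1, 3, 4], [2], [5], [6]].

So P = [[1, 3, 4], [2], [5], [6]], Q = [[1, 3, 6], [2], [4], [5]].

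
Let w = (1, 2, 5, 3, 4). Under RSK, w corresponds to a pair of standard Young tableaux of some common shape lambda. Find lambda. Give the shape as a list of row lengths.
Row-insert each entry into an empty tableau.

After inserting 1: P = [[1]].
After inserting 2: P = [[1, 2]].
After inserting 5: P = [[1, 2, 5]].
After inserting 3: P = [[1, 2, 3], [5]].
After inserting 4: P = [[1, 2, 3, 4], [5]].

The final insertion tableau P = [[1, 2, 3, 4], [5]] has shape [4, 1].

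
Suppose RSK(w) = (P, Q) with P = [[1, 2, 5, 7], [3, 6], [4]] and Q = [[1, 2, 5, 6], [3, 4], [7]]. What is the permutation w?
4 6 1 3 5 7 2

Reverse the RSK construction: for i from n down to 1, find the cell of Q containing i, remove the entry at that cell from P, and reverse-bump it up through P; the value ejected from row 1 is w(i).

Step i=7: Q has 7 at row 3, column 1; remove 4 from row 3 of P and reverse-bump: 4 enters row 2 and ejects 3; 3 enters row 1 and ejects 2. So w(7) = 2. P is now [[1, 3, 5, 7], [4, 6]].
Step i=6: Q has 6 at row 1, column 4; remove that cell from P, ejecting 7. So w(6) = 7. P is now [[1, 3, 5], [4, 6]].
Step i=5: Q has 5 at row 1, column 3; remove that cell from P, ejecting 5. So w(5) = 5. P is now [[1, 3], [4, 6]].
Step i=4: Q has 4 at row 2, column 2; remove 6 from row 2 of P and reverse-bump: 6 enters row 1 and ejects 3. So w(4) = 3. P is now [[1, 6], [4]].
Step i=3: Q has 3 at row 2, column 1; remove 4 from row 2 of P and reverse-bump: 4 enters row 1 and ejects 1. So w(3) = 1. P is now [[4, 6]].
Step i=2: Q has 2 at row 1, column 2; remove that cell from P, ejecting 6. So w(2) = 6. P is now [[4]].
Step i=1: Q has 1 at row 1, column 1; remove that cell from P, ejecting 4. So w(1) = 4. P is now [].

So w = 4 6 1 3 5 7 2.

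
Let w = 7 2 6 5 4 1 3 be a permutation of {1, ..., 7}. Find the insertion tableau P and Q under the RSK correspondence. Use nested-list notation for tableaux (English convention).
P = [[1, 3], [2, 4], [5], [6], [7]], Q = [[1, 3], [2, 7], [4], [5], [6]]

Insert each entry of the permutation into P by Schensted row insertion, recording in Q the position of each new cell.

Insert 7: appended to row 1. P = [[7]].
Insert 2: 2 bumps 7 from row 1; 7 starts row 2. P = [[2], [7]].
Insert 6: appended to row 1. P = [[2, 6], [7]].
Insert 5: 5 bumps 6 from row 1; 6 bumps 7 from row 2; 7 starts row 3. P = [[2, 5], [6], [7]].
Insert 4: 4 bumps 5 from row 1; 5 bumps 6 from row 2; 6 bumps 7 from row 3; 7 starts row 4. P = [[2, 4], [5], [6], [7]].
Insert 1: 1 bumps 2 from row 1; 2 bumps 5 from row 2; 5 bumps 6 from row 3; 6 bumps 7 from row 4; 7 starts row 5. P = [[1, 4], [2], [5], [6], [7]].
Insert 3: 3 bumps 4 from row 1; 4 appends to row 2. P = [[1, 3], [2, 4], [5], [6], [7]].

So P = [[1, 3], [2, 4], [5], [6], [7]], Q = [[1, 3], [2, 7], [4], [5], [6]].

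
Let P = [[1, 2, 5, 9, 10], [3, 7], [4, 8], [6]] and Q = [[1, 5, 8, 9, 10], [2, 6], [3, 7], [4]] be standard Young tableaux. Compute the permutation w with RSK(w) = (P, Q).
6 4 3 1 8 7 2 5 9 10

Reverse the RSK construction: for i from n down to 1, find the cell of Q containing i, remove the entry at that cell from P, and reverse-bump it up through P; the value ejected from row 1 is w(i).

Step i=10: Q has 10 at row 1, column 5; remove that cell from P, ejecting 10. So w(10) = 10. P is now [[1, 2, 5, 9], [3, 7], [4, 8], [6]].
Step i=9: Q has 9 at row 1, column 4; remove that cell from P, ejecting 9. So w(9) = 9. P is now [[1, 2, 5], [3, 7], [4, 8], [6]].
Step i=8: Q has 8 at row 1, column 3; remove that cell from P, ejecting 5. So w(8) = 5. P is now [[1, 2], [3, 7], [4, 8], [6]].
Step i=7: Q has 7 at row 3, column 2; remove 8 from row 3 of P and reverse-bump: 8 enters row 2 and ejects 7; 7 enters row 1 and ejects 2. So w(7) = 2. P is now [[1, 7], [3, 8], [4], [6]].
Step i=6: Q has 6 at row 2, column 2; remove 8 from row 2 of P and reverse-bump: 8 enters row 1 and ejects 7. So w(6) = 7. P is now [[1, 8], [3], [4], [6]].
Step i=5: Q has 5 at row 1, column 2; remove that cell from P, ejecting 8. So w(5) = 8. P is now [[1], [3], [4], [6]].
Step i=4: Q has 4 at row 4, column 1; remove 6 from row 4 of P and reverse-bump: 6 enters row 3 and ejects 4; 4 enters row 2 and ejects 3; 3 enters row 1 and ejects 1. So w(4) = 1. P is now [[3], [4], [6]].
Step i=3: Q has 3 at row 3, column 1; remove 6 from row 3 of P and reverse-bump: 6 enters row 2 and ejects 4; 4 enters row 1 and ejects 3. So w(3) = 3. P is now [[4], [6]].
Step i=2: Q has 2 at row 2, column 1; remove 6 from row 2 of P and reverse-bump: 6 enters row 1 and ejects 4. So w(2) = 4. P is now [[6]].
Step i=1: Q has 1 at row 1, column 1; remove that cell from P, ejecting 6. So w(1) = 6. P is now [].

So w = 6 4 3 1 8 7 2 5 9 10.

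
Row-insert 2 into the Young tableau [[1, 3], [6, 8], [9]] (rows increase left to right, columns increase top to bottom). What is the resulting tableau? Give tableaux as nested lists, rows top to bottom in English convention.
[[1, 2], [3, 8], [6], [9]]

In row 1, 2 replaces 3 (the leftmost entry greater than 2); 3 is bumped to row 2. In row 2, 3 replaces 6 (the leftmost entry greater than 3); 6 is bumped to row 3. In row 3, 6 replaces 9 (the leftmost entry greater than 6); 9 is bumped to row 4. 9 starts a new row 4. The new tableau is [[1, 2], [3, 8], [6], [9]].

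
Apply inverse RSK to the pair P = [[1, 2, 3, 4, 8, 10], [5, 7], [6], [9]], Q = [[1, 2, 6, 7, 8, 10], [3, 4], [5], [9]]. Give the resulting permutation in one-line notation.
6 9 1 7 2 3 5 8 4 10

Reverse the RSK construction: for i from n down to 1, find the cell of Q containing i, remove the entry at that cell from P, and reverse-bump it up through P; the value ejected from row 1 is w(i).

Step i=10: Q has 10 at row 1, column 6; remove that cell from P, ejecting 10. So w(10) = 10. P is now [[1, 2, 3, 4, 8], [5, 7], [6], [9]].
Step i=9: Q has 9 at row 4, column 1; remove 9 from row 4 of P and reverse-bump: 9 enters row 3 and ejects 6; 6 enters row 2 and ejects 5; 5 enters row 1 and ejects 4. So w(9) = 4. P is now [[1, 2, 3, 5, 8], [6, 7], [9]].
Step i=8: Q has 8 at row 1, column 5; remove that cell from P, ejecting 8. So w(8) = 8. P is now [[1, 2, 3, 5], [6, 7], [9]].
Step i=7: Q has 7 at row 1, column 4; remove that cell from P, ejecting 5. So w(7) = 5. P is now [[1, 2, 3], [6, 7], [9]].
Step i=6: Q has 6 at row 1, column 3; remove that cell from P, ejecting 3. So w(6) = 3. P is now [[1, 2], [6, 7], [9]].
Step i=5: Q has 5 at row 3, column 1; remove 9 from row 3 of P and reverse-bump: 9 enters row 2 and ejects 7; 7 enters row 1 and ejects 2. So w(5) = 2. P is now [[1, 7], [6, 9]].
Step i=4: Q has 4 at row 2, column 2; remove 9 from row 2 of P and reverse-bump: 9 enters row 1 and ejects 7. So w(4) = 7. P is now [[1, 9], [6]].
Step i=3: Q has 3 at row 2, column 1; remove 6 from row 2 of P and reverse-bump: 6 enters row 1 and ejects 1. So w(3) = 1. P is now [[6, 9]].
Step i=2: Q has 2 at row 1, column 2; remove that cell from P, ejecting 9. So w(2) = 9. P is now [[6]].
Step i=1: Q has 1 at row 1, column 1; remove that cell from P, ejecting 6. So w(1) = 6. P is now [].

So w = 6 9 1 7 2 3 5 8 4 10.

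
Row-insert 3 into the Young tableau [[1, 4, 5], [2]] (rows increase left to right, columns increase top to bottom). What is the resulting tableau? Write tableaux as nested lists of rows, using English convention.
[[1, 3, 5], [2, 4]]

In row 1, 3 replaces 4 (the leftmost entry greater than 3); 4 is bumped to row 2. 4 is appended to row 2. The new tableau is [[1, 3, 5], [2, 4]].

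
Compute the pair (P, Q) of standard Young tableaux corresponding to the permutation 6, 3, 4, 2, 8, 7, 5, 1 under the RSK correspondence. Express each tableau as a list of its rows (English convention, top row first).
P = [[1, 4, 5], [2, 7], [3, 8], [6]], Q = [[1, 3, 5], [2, 6], [4, 7], [8]]

Insert each entry of the permutation into P by Schensted row insertion, recording in Q the position of each new cell.

After inserting 6: P = [[6]].
After inserting 3: P = [[3], [6]].
After inserting 4: P = [[3, 4], [6]].
After inserting 2: P = [[2, 4], [3], [6]].
After inserting 8: P = [[2, 4, 8], [3], [6]].
After inserting 7: P = [[2, 4, 7], [3, 8], [6]].
After inserting 5: P = [[2, 4, 5], [3, 7], [6, 8]].
After inserting 1: P = [[1, 4, 5], [2, 7], [3, 8], [6]].

So P = [[1, 4, 5], [2, 7], [3, 8], [6]], Q = [[1, 3, 5], [2, 6], [4, 7], [8]].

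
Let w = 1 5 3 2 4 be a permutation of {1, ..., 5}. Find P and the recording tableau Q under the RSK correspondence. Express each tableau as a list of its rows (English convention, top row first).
Insert each entry of the permutation into P by Schensted row insertion, recording in Q the position of each new cell.

After inserting 1: P = [[1]].
After inserting 5: P = [[1, 5]].
After inserting 3: P = [[1, 3], [5]].
After inserting 2: P = [[1, 2], [3], [5]].
After inserting 4: P = [[1, 2, 4], [3], [5]].

So P = [[1, 2, 4], [3], [5]], Q = [[1, 2, 5], [3], [4]].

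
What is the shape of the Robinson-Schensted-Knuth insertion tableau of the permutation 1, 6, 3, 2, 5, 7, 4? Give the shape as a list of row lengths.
[4, 2, 1]

Row-insert each entry into an empty tableau.

After inserting 1: P = [[1]].
After inserting 6: P = [[1, 6]].
After inserting 3: P = [[1, 3], [6]].
After inserting 2: P = [[1, 2], [3], [6]].
After inserting 5: P = [[1, 2, 5], [3], [6]].
After inserting 7: P = [[1, 2, 5, 7], [3], [6]].
After inserting 4: P = [[1, 2, 4, 7], [3, 5], [6]].

The final insertion tableau P = [[1, 2, 4, 7], [3, 5], [6]] has shape [4, 2, 1].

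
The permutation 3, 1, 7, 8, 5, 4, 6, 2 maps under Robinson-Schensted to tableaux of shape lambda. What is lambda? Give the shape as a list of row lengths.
[3, 3, 1, 1]

Row-insert each entry into an empty tableau.

After inserting 3: P = [[3]].
After inserting 1: P = [[1], [3]].
After inserting 7: P = [[1, 7], [3]].
After inserting 8: P = [[1, 7, 8], [3]].
After inserting 5: P = [[1, 5, 8], [3, 7]].
After inserting 4: P = [[1, 4, 8], [3, 5], [7]].
After inserting 6: P = [[1, 4, 6], [3, 5, 8], [7]].
After inserting 2: P = [[1, 2, 6], [3, 4, 8], [5], [7]].

The final insertion tableau P = [[1, 2, 6], [3, 4, 8], [5], [7]] has shape [3, 3, 1, 1].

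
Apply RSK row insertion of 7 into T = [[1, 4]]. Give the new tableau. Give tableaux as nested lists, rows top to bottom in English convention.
7 is larger than every entry of row 1, so it is appended to row 1. The new tableau is [[1, 4, 7]].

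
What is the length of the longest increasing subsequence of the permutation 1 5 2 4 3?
3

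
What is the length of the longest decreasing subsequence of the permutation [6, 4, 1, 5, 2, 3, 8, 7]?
3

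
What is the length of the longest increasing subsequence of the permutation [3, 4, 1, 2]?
2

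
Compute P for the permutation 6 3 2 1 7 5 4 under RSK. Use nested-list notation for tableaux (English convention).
P = [[1, 4], [2, 5], [3, 7], [6]]

After inserting 6: P = [[6]].
After inserting 3: P = [[3], [6]].
After inserting 2: P = [[2], [3], [6]].
After inserting 1: P = [[1], [2], [3], [6]].
After inserting 7: P = [[1, 7], [2], [3], [6]].
After inserting 5: P = [[1, 5], [2, 7], [3], [6]].
After inserting 4: P = [[1, 4], [2, 5], [3, 7], [6]].

So P = [[1, 4], [2, 5], [3, 7], [6]].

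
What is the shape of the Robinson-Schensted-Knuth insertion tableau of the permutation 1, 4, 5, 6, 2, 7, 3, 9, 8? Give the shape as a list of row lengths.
Row-insert each entry into an empty tableau.

After inserting 1: P = [[1]].
After inserting 4: P = [[1, 4]].
After inserting 5: P = [[1, 4, 5]].
After inserting 6: P = [[1, 4, 5, 6]].
After inserting 2: P = [[1, 2, 5, 6], [4]].
After inserting 7: P = [[1, 2, 5, 6, 7], [4]].
After inserting 3: P = [[1, 2, 3, 6, 7], [4, 5]].
After inserting 9: P = [[1, 2, 3, 6, 7, 9], [4, 5]].
After inserting 8: P = [[1, 2, 3, 6, 7, 8], [4, 5, 9]].

The final insertion tableau P = [[1, 2, 3, 6, 7, 8], [4, 5, 9]] has shape [6, 3].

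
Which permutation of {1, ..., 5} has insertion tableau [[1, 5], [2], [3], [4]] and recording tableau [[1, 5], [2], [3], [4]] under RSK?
Reverse RSK: for i = n, n-1, ..., 1, locate i in Q, remove the corresponding corner cell from P, and reverse-bump its entry up through P; the value ejected from row 1 is w(i).

So w = 4 3 2 1 5.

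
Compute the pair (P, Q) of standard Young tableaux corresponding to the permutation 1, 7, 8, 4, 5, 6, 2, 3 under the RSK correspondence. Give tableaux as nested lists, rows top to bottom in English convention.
P = [[1, 2, 3, 6], [4, 5], [7, 8]], Q = [[1, 2, 3, 6], [4, 5], [7, 8]]

Insert each entry of the permutation into P by Schensted row insertion, recording in Q the position of each new cell.

After inserting 1: P = [[1]].
After inserting 7: P = [[1, 7]].
After inserting 8: P = [[1, 7, 8]].
After inserting 4: P = [[1, 4, 8], [7]].
After inserting 5: P = [[1, 4, 5], [7, 8]].
After inserting 6: P = [[1, 4, 5, 6], [7, 8]].
After inserting 2: P = [[1, 2, 5, 6], [4, 8], [7]].
After inserting 3: P = [[1, 2, 3, 6], [4, 5], [7, 8]].

So P = [[1, 2, 3, 6], [4, 5], [7, 8]], Q = [[1, 2, 3, 6], [4, 5], [7, 8]].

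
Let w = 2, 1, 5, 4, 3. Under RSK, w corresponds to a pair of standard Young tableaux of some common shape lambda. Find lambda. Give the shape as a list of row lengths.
[2, 2, 1]

Row-insert each entry into an empty tableau.

After inserting 2: P = [[2]].
After inserting 1: P = [[1], [2]].
After inserting 5: P = [[1, 5], [2]].
After inserting 4: P = [[1, 4], [2, 5]].
After inserting 3: P = [[1, 3], [2, 4], [5]].

The final insertion tableau P = [[1, 3], [2, 4], [5]] has shape [2, 2, 1].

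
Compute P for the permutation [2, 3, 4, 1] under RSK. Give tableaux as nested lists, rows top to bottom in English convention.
Insert 2: appended to row 1. P = [[2]].
Insert 3: appended to row 1. P = [[2, 3]].
Insert 4: appended to row 1. P = [[2, 3, 4]].
Insert 1: 1 bumps 2 from row 1; 2 starts row 2. P = [[1, 3, 4], [2]].

So P = [[1, 3, 4], [2]].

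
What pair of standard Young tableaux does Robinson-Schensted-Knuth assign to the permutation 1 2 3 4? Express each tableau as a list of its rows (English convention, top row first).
Insert each entry of the permutation into P by Schensted row insertion, recording in Q the position of each new cell.

After inserting 1: P = [[1]].
After inserting 2: P = [[1, 2]].
After inserting 3: P = [[1, 2, 3]].
After inserting 4: P = [[1, 2, 3, 4]].

So P = [[1, 2, 3, 4]], Q = [[1, 2, 3, 4]].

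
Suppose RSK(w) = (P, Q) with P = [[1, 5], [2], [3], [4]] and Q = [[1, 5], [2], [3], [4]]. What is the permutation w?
4 3 2 1 5

Reverse RSK: for i = n, n-1, ..., 1, locate i in Q, remove the corresponding corner cell from P, and reverse-bump its entry up through P; the value ejected from row 1 is w(i).

So w = 4 3 2 1 5.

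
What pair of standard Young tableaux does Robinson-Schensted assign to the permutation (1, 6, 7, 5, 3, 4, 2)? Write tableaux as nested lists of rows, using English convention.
P = [[1, 2, 4], [3, 7], [5], [6]], Q = [[1, 2, 3], [4, 6], [5], [7]]

Insert each entry of the permutation into P by Schensted row insertion, recording in Q the position of each new cell.

Insert 1: appended to row 1. P = [[1]], Q = [[1]].
Insert 6: appended to row 1. P = [[1, 6]], Q = [[1, 2]].
Insert 7: appended to row 1. P = [[1, 6, 7]], Q = [[1, 2, 3]].
Insert 5: 5 bumps 6 from row 1; 6 starts row 2. P = [[1, 5, 7], [6]], Q = [[1, 2, 3], [4]].
Insert 3: 3 bumps 5 from row 1; 5 bumps 6 from row 2; 6 starts row 3. P = [[1, 3, 7], [5], [6]], Q = [[1, 2, 3], [4], [5]].
Insert 4: 4 bumps 7 from row 1; 7 appends to row 2. P = [[1, 3, 4], [5, 7], [6]], Q = [[1, 2, 3], [4, 6], [5]].
Insert 2: 2 bumps 3 from row 1; 3 bumps 5 from row 2; 5 bumps 6 from row 3; 6 starts row 4. P = [[1, 2, 4], [3, 7], [5], [6]], Q = [[1, 2, 3], [4, 6], [5], [7]].

So P = [[1, 2, 4], [3, 7], [5], [6]], Q = [[1, 2, 3], [4, 6], [5], [7]].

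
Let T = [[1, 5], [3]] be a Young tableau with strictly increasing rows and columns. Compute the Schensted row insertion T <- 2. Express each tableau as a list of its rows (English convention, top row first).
[[1, 2], [3, 5]]

In row 1, 2 replaces 5 (the leftmost entry greater than 2); 5 is bumped to row 2. 5 is appended to row 2. The new tableau is [[1, 2], [3, 5]].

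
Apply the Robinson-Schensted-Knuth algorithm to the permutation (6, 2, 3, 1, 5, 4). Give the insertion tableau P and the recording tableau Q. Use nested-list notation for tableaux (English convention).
Insert each entry of the permutation into P by Schensted row insertion, recording in Q the position of each new cell.

After inserting 6: P = [[6]].
After inserting 2: P = [[2], [6]].
After inserting 3: P = [[2, 3], [6]].
After inserting 1: P = [[1, 3], [2], [6]].
After inserting 5: P = [[1, 3, 5], [2], [6]].
After inserting 4: P = [[1, 3, 4], [2, 5], [6]].

So P = [[1, 3, 4], [2, 5], [6]], Q = [[1, 3, 5], [2, 6], [4]].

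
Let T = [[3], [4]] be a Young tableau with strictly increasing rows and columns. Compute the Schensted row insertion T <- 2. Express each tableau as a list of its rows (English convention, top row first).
[[2], [3], [4]]

In row 1, 2 replaces 3 (the leftmost entry greater than 2); 3 is bumped to row 2. In row 2, 3 replaces 4 (the leftmost entry greater than 3); 4 is bumped to row 3. 4 starts a new row 3. The new tableau is [[2], [3], [4]].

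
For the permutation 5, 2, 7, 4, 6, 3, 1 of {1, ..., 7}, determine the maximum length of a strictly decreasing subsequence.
4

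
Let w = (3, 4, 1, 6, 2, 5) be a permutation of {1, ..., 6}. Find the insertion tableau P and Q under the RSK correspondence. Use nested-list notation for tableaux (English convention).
Insert each entry of the permutation into P by Schensted row insertion, recording in Q the position of each new cell.

Insert 3: appended to row 1. P = [[3]].
Insert 4: appended to row 1. P = [[3, 4]].
Insert 1: 1 bumps 3 from row 1; 3 starts row 2. P = [[1, 4], [3]].
Insert 6: appended to row 1. P = [[1, 4, 6], [3]].
Insert 2: 2 bumps 4 from row 1; 4 appends to row 2. P = [[1, 2, 6], [3, 4]].
Insert 5: 5 bumps 6 from row 1; 6 appends to row 2. P = [[1, 2, 5], [3, 4, 6]].

So P = [[1, 2, 5], [3, 4, 6]], Q = [[1, 2, 4], [3, 5, 6]].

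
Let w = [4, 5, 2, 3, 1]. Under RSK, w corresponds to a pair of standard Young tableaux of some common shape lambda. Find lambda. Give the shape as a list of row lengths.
Row-insert each entry into an empty tableau.

After inserting 4: P = [[4]].
After inserting 5: P = [[4, 5]].
After inserting 2: P = [[2, 5], [4]].
After inserting 3: P = [[2, 3], [4, 5]].
After inserting 1: P = [[1, 3], [2, 5], [4]].

The final insertion tableau P = [[1, 3], [2, 5], [4]] has shape [2, 2, 1].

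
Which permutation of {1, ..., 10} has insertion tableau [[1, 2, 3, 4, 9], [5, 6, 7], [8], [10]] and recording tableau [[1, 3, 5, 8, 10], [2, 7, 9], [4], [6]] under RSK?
Reverse the RSK construction: for i from n down to 1, find the cell of Q containing i, remove the entry at that cell from P, and reverse-bump it up through P; the value ejected from row 1 is w(i).

Step i=10: Q has 10 at row 1, column 5; remove that cell from P, ejecting 9. So w(10) = 9. P is now [[1, 2, 3, 4], [5, 6, 7], [8], [10]].
Step i=9: Q has 9 at row 2, column 3; remove 7 from row 2 of P and reverse-bump: 7 enters row 1 and ejects 4. So w(9) = 4. P is now [[1, 2, 3, 7], [5, 6], [8], [10]].
Step i=8: Q has 8 at row 1, column 4; remove that cell from P, ejecting 7. So w(8) = 7. P is now [[1, 2, 3], [5, 6], [8], [10]].
Step i=7: Q has 7 at row 2, column 2; remove 6 from row 2 of P and reverse-bump: 6 enters row 1 and ejects 3. So w(7) = 3. P is now [[1, 2, 6], [5], [8], [10]].
Step i=6: Q has 6 at row 4, column 1; remove 10 from row 4 of P and reverse-bump: 10 enters row 3 and ejects 8; 8 enters row 2 and ejects 5; 5 enters row 1 and ejects 2. So w(6) = 2. P is now [[1, 5, 6], [8], [10]].
Step i=5: Q has 5 at row 1, column 3; remove that cell from P, ejecting 6. So w(5) = 6. P is now [[1, 5], [8], [10]].
Step i=4: Q has 4 at row 3, column 1; remove 10 from row 3 of P and reverse-bump: 10 enters row 2 and ejects 8; 8 enters row 1 and ejects 5. So w(4) = 5. P is now [[1, 8], [10]].
Step i=3: Q has 3 at row 1, column 2; remove that cell from P, ejecting 8. So w(3) = 8. P is now [[1], [10]].
Step i=2: Q has 2 at row 2, column 1; remove 10 from row 2 of P and reverse-bump: 10 enters row 1 and ejects 1. So w(2) = 1. P is now [[10]].
Step i=1: Q has 1 at row 1, column 1; remove that cell from P, ejecting 10. So w(1) = 10. P is now [].

So w = 10 1 8 5 6 2 3 7 4 9.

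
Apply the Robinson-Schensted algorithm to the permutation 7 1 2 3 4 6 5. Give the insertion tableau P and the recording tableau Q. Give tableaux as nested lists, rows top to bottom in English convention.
Insert each entry of the permutation into P by Schensted row insertion, recording in Q the position of each new cell.

Insert 7: appended to row 1. P = [[7]], Q = [[1]].
Insert 1: 1 bumps 7 from row 1; 7 starts row 2. P = [[1], [7]], Q = [[1], [2]].
Insert 2: appended to row 1. P = [[1, 2], [7]], Q = [[1, 3], [2]].
Insert 3: appended to row 1. P = [[1, 2, 3], [7]], Q = [[1, 3, 4], [2]].
Insert 4: appended to row 1. P = [[1, 2, 3, 4], [7]], Q = [[1, 3, 4, 5], [2]].
Insert 6: appended to row 1. P = [[1, 2, 3, 4, 6], [7]], Q = [[1, 3, 4, 5, 6], [2]].
Insert 5: 5 bumps 6 from row 1; 6 bumps 7 from row 2; 7 starts row 3. P = [[1, 2, 3, 4, 5], [6], [7]], Q = [[1, 3, 4, 5, 6], [2], [7]].

So P = [[1, 2, 3, 4, 5], [6], [7]], Q = [[1, 3, 4, 5, 6], [2], [7]].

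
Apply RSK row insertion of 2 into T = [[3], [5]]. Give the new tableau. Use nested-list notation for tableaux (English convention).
[[2], [3], [5]]

In row 1, 2 replaces 3 (the leftmost entry greater than 2); 3 is bumped to row 2. In row 2, 3 replaces 5 (the leftmost entry greater than 3); 5 is bumped to row 3. 5 starts a new row 3. The new tableau is [[2], [3], [5]].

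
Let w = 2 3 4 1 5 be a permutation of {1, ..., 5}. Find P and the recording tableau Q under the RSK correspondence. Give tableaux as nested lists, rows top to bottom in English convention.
Insert each entry of the permutation into P by Schensted row insertion, recording in Q the position of each new cell.

After inserting 2: P = [[2]].
After inserting 3: P = [[2, 3]].
After inserting 4: P = [[2, 3, 4]].
After inserting 1: P = [[1, 3, 4], [2]].
After inserting 5: P = [[1, 3, 4, 5], [2]].

So P = [[1, 3, 4, 5], [2]], Q = [[1, 2, 3, 5], [4]].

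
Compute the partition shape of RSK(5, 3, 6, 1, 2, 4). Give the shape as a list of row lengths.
RSK row insertion gives P = [[1, 2, 4], [3, 6], [5]], which has shape [3, 2, 1].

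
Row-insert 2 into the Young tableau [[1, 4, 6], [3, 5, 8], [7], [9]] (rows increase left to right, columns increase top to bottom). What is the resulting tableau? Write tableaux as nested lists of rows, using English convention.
In row 1, 2 replaces 4 (the leftmost entry greater than 2); 4 is bumped to row 2. In row 2, 4 replaces 5 (the leftmost entry greater than 4); 5 is bumped to row 3. In row 3, 5 replaces 7 (the leftmost entry greater than 5); 7 is bumped to row 4. In row 4, 7 replaces 9 (the leftmost entry greater than 7); 9 is bumped to row 5. 9 starts a new row 5. The new tableau is [[1, 2, 6], [3, 4, 8], [5], [7], [9]].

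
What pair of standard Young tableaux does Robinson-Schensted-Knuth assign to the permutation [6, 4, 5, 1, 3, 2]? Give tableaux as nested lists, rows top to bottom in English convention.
Insert each entry of the permutation into P by Schensted row insertion, recording in Q the position of each new cell.

Insert 6: appended to row 1. P = [[6]].
Insert 4: 4 bumps 6 from row 1; 6 starts row 2. P = [[4], [6]].
Insert 5: appended to row 1. P = [[4, 5], [6]].
Insert 1: 1 bumps 4 from row 1; 4 bumps 6 from row 2; 6 starts row 3. P = [[1, 5], [4], [6]].
Insert 3: 3 bumps 5 from row 1; 5 appends to row 2. P = [[1, 3], [4, 5], [6]].
Insert 2: 2 bumps 3 from row 1; 3 bumps 4 from row 2; 4 bumps 6 from row 3; 6 starts row 4. P = [[1, 2], [3, 5], [4], [6]].

So P = [[1, 2], [3, 5], [4], [6]], Q = [[1, 3], [2, 5], [4], [6]].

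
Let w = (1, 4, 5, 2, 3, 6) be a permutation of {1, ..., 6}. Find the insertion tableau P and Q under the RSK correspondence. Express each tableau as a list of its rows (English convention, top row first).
Insert each entry of the permutation into P by Schensted row insertion, recording in Q the position of each new cell.

Insert 1: appended to row 1. P = [[1]], Q = [[1]].
Insert 4: appended to row 1. P = [[1, 4]], Q = [[1, 2]].
Insert 5: appended to row 1. P = [[1, 4, 5]], Q = [[1, 2, 3]].
Insert 2: 2 bumps 4 from row 1; 4 starts row 2. P = [[1, 2, 5], [4]], Q = [[1, 2, 3], [4]].
Insert 3: 3 bumps 5 from row 1; 5 appends to row 2. P = [[1, 2, 3], [4, 5]], Q = [[1, 2, 3], [4, 5]].
Insert 6: appended to row 1. P = [[1, 2, 3, 6], [4, 5]], Q = [[1, 2, 3, 6], [4, 5]].

So P = [[1, 2, 3, 6], [4, 5]], Q = [[1, 2, 3, 6], [4, 5]].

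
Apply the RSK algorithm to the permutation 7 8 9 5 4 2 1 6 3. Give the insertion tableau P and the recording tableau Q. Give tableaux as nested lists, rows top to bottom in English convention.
Insert each entry of the permutation into P by Schensted row insertion, recording in Q the position of each new cell.

Insert 7: appended to row 1. P = [[7]].
Insert 8: appended to row 1. P = [[7, 8]].
Insert 9: appended to row 1. P = [[7, 8, 9]].
Insert 5: 5 bumps 7 from row 1; 7 starts row 2. P = [[5, 8, 9], [7]].
Insert 4: 4 bumps 5 from row 1; 5 bumps 7 from row 2; 7 starts row 3. P = [[4, 8, 9], [5], [7]].
Insert 2: 2 bumps 4 from row 1; 4 bumps 5 from row 2; 5 bumps 7 from row 3; 7 starts row 4. P = [[2, 8, 9], [4], [5], [7]].
Insert 1: 1 bumps 2 from row 1; 2 bumps 4 from row 2; 4 bumps 5 from row 3; 5 bumps 7 from row 4; 7 starts row 5. P = [[1, 8, 9], [2], [4], [5], [7]].
Insert 6: 6 bumps 8 from row 1; 8 appends to row 2. P = [[1, 6, 9], [2, 8], [4], [5], [7]].
Insert 3: 3 bumps 6 from row 1; 6 bumps 8 from row 2; 8 appends to row 3. P = [[1, 3, 9], [2, 6], [4, 8], [5], [7]].

So P = [[1, 3, 9], [2, 6], [4, 8], [5], [7]], Q = [[1, 2, 3], [4, 8], [5, 9], [6], [7]].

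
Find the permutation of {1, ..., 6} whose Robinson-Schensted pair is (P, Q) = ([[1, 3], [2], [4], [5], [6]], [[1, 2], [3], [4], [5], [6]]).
Reverse the RSK construction: for i from n down to 1, find the cell of Q containing i, remove the entry at that cell from P, and reverse-bump it up through P; the value ejected from row 1 is w(i).

Step i=6: Q has 6 at row 5, column 1; remove 6 from row 5 of P and reverse-bump: 6 enters row 4 and ejects 5; 5 enters row 3 and ejects 4; 4 enters row 2 and ejects 2; 2 enters row 1 and ejects 1. So w(6) = 1. P is now [[2, 3], [4], [5], [6]].
Step i=5: Q has 5 at row 4, column 1; remove 6 from row 4 of P and reverse-bump: 6 enters row 3 and ejects 5; 5 enters row 2 and ejects 4; 4 enters row 1 and ejects 3. So w(5) = 3. P is now [[2, 4], [5], [6]].
Step i=4: Q has 4 at row 3, column 1; remove 6 from row 3 of P and reverse-bump: 6 enters row 2 and ejects 5; 5 enters row 1 and ejects 4. So w(4) = 4. P is now [[2, 5], [6]].
Step i=3: Q has 3 at row 2, column 1; remove 6 from row 2 of P and reverse-bump: 6 enters row 1 and ejects 5. So w(3) = 5. P is now [[2, 6]].
Step i=2: Q has 2 at row 1, column 2; remove that cell from P, ejecting 6. So w(2) = 6. P is now [[2]].
Step i=1: Q has 1 at row 1, column 1; remove that cell from P, ejecting 2. So w(1) = 2. P is now [].

So w = 2 6 5 4 3 1.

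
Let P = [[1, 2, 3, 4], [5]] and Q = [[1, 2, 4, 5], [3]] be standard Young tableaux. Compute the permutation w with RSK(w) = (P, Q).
Reverse the RSK construction: for i from n down to 1, find the cell of Q containing i, remove the entry at that cell from P, and reverse-bump it up through P; the value ejected from row 1 is w(i).

Step i=5: Q has 5 at row 1, column 4; remove that cell from P, ejecting 4. So w(5) = 4. P is now [[1, 2, 3], [5]].
Step i=4: Q has 4 at row 1, column 3; remove that cell from P, ejecting 3. So w(4) = 3. P is now [[1, 2], [5]].
Step i=3: Q has 3 at row 2, column 1; remove 5 from row 2 of P and reverse-bump: 5 enters row 1 and ejects 2. So w(3) = 2. P is now [[1, 5]].
Step i=2: Q has 2 at row 1, column 2; remove that cell from P, ejecting 5. So w(2) = 5. P is now [[1]].
Step i=1: Q has 1 at row 1, column 1; remove that cell from P, ejecting 1. So w(1) = 1. P is now [].

So w = 1 5 2 3 4.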